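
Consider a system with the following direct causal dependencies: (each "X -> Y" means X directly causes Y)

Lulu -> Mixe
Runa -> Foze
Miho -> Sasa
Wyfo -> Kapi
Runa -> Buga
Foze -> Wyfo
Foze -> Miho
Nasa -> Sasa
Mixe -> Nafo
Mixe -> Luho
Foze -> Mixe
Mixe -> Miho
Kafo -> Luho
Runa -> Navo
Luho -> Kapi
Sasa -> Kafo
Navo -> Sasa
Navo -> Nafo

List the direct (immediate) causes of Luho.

Kafo, Mixe

Upstream contributors include Lulu, Runa, Foze, Nasa, Miho, Navo, Sasa, but only Kafo, Mixe feed directly into Luho.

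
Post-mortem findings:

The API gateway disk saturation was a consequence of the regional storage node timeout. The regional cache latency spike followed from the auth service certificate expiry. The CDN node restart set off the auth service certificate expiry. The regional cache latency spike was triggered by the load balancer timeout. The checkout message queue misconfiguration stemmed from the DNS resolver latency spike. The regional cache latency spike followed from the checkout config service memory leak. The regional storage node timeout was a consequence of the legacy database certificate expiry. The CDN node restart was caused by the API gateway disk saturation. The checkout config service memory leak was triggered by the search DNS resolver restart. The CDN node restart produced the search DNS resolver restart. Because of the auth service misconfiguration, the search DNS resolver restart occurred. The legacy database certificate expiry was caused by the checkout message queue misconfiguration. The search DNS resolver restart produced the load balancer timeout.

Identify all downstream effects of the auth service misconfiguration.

the checkout config service memory leak, the load balancer timeout, the regional cache latency spike, the search DNS resolver restart

Direct effects: the search DNS resolver restart.
2 steps out: the checkout config service memory leak, the load balancer timeout.
3 steps out: the regional cache latency spike.
Not reachable from it: the DNS resolver latency spike, the checkout message queue misconfiguration, the legacy database certificate expiry, the regional storage node timeout, the API gateway disk saturation, the CDN node restart, the auth service certificate expiry.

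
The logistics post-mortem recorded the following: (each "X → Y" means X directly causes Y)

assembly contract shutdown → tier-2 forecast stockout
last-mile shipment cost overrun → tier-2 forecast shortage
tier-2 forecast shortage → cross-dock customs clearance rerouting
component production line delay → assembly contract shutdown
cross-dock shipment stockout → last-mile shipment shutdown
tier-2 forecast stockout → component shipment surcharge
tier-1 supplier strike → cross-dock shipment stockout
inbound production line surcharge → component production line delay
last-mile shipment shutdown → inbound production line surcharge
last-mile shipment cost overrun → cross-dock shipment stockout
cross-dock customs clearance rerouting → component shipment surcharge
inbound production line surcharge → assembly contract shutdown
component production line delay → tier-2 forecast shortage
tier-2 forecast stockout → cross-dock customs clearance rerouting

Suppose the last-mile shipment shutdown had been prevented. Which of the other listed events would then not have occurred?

the assembly contract shutdown, the component production line delay, the inbound production line surcharge, the tier-2 forecast stockout

Downstream of the last-mile shipment shutdown: the inbound production line surcharge, the component production line delay, the assembly contract shutdown, the tier-2 forecast shortage, the tier-2 forecast stockout, the cross-dock customs clearance rerouting, the component shipment surcharge.
Of those, still caused via another path: the tier-2 forecast shortage, the cross-dock customs clearance rerouting, the component shipment surcharge.
The remainder have no surviving cause.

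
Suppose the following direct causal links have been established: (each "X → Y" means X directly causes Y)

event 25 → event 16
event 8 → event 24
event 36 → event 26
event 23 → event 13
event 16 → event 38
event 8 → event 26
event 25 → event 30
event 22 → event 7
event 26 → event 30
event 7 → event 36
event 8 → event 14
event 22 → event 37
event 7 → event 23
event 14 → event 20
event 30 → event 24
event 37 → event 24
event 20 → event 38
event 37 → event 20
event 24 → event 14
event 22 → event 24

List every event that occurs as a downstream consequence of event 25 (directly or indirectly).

Direct effects: event 30, event 16.
2 steps out: event 24, event 38.
3 steps out: event 14.
4 steps out: event 20.
Not reachable from it: event 8, event 22, event 7, event 36, event 26, event 23, event 13, event 37.

event 14, event 16, event 20, event 24, event 30, event 38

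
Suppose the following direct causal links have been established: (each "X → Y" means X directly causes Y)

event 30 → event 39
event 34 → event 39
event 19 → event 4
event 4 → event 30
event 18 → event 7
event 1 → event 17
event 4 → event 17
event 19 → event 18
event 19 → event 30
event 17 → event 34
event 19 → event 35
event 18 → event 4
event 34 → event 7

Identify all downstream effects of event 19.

event 17, event 18, event 30, event 34, event 35, event 39, event 4, event 7

Direct effects: event 35, event 18, event 4, event 30.
2 steps out: event 17, event 39, event 7.
3 steps out: event 34.
Not reachable from it: event 1.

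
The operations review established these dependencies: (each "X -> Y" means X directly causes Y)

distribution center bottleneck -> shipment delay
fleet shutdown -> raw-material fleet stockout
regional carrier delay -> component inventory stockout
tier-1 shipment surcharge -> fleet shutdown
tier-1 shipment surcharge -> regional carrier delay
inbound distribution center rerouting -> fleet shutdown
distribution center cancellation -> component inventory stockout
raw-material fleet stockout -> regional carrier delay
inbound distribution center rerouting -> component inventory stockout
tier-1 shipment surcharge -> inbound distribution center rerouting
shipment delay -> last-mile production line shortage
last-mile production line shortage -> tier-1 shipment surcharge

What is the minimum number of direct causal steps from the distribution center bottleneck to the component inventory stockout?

5

Shortest chain: the distribution center bottleneck → the shipment delay → the last-mile production line shortage → the tier-1 shipment surcharge → the inbound distribution center rerouting → the component inventory stockout.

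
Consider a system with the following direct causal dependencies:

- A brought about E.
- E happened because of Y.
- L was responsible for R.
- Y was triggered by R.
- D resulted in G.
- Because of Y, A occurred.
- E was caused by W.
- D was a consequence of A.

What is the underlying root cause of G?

Tracing upstream from G: G ← D ← A ← Y ← R ← L.
L has no stated cause, so it is the root.

L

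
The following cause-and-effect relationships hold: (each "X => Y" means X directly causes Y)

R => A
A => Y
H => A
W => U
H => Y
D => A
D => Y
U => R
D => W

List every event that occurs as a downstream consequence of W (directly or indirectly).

Direct effects: U.
2 steps out: R.
3 steps out: A.
4 steps out: Y.
Not reachable from it: D, H.

A, R, U, Y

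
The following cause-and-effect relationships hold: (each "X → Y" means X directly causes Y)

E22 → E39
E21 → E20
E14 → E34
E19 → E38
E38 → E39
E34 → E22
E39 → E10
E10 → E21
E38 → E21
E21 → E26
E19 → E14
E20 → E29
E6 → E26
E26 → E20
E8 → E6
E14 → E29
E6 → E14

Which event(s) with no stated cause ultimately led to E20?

Tracing upstream from E20: E20 ← E21 ← E38 ← E19.
A separate upstream branch: E20 ← E26 ← E6 ← E8.
Each of those chain origins has no stated cause.

E19, E8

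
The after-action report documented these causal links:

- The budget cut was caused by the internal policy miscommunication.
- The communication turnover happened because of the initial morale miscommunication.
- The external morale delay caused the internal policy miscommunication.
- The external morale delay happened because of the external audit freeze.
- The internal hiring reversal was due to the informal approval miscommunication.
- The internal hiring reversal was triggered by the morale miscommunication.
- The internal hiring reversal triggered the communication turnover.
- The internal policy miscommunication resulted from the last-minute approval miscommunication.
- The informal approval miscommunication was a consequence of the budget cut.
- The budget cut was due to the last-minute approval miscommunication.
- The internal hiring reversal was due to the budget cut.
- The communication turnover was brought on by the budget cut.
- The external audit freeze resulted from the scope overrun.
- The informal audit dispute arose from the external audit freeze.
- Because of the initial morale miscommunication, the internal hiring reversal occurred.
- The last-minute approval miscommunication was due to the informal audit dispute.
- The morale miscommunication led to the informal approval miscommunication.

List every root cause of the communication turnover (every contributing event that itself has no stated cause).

Tracing upstream from the communication turnover: the communication turnover ← the budget cut ← the last-minute approval miscommunication ← the informal audit dispute ← the external audit freeze ← the scope overrun.
A separate upstream branch: the communication turnover ← the internal hiring reversal ← the morale miscommunication.
A separate upstream branch: the communication turnover ← the initial morale miscommunication.
Each of those chain origins has no stated cause.

the initial morale miscommunication, the morale miscommunication, the scope overrun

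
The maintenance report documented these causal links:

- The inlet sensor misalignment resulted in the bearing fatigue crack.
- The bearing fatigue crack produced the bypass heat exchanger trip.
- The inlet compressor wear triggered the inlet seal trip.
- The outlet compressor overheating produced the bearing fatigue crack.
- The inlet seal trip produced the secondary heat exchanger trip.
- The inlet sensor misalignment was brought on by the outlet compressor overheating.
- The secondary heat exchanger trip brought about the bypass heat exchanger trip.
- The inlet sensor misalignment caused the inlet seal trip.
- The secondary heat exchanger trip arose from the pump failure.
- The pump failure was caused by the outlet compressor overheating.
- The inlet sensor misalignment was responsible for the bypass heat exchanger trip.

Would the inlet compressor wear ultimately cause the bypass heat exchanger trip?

Yes

There is a causal chain: the inlet compressor wear → the inlet seal trip → the secondary heat exchanger trip → the bypass heat exchanger trip.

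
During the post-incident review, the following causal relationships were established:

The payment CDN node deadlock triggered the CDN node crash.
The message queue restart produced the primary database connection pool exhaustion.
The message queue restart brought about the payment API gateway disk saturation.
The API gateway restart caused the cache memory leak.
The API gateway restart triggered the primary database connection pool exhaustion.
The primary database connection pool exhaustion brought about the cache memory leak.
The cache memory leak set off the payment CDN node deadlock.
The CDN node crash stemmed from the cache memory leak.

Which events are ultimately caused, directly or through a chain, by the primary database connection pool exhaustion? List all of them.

Direct effects: the cache memory leak.
2 steps out: the payment CDN node deadlock, the CDN node crash.
Not reachable from it: the message queue restart, the payment API gateway disk saturation, the API gateway restart.

the CDN node crash, the cache memory leak, the payment CDN node deadlock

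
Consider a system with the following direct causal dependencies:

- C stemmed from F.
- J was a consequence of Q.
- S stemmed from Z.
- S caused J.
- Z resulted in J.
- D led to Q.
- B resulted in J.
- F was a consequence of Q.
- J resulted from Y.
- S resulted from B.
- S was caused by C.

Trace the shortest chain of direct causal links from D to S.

D → Q → F → C → S

D → Q
Q → F
F → C
C → S
Length: 4 steps.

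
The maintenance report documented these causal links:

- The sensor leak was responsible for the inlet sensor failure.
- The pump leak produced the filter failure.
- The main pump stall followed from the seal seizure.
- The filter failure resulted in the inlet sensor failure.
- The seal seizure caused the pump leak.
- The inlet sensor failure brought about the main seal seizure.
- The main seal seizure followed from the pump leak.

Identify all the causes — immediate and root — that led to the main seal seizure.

Immediate causes of the main seal seizure: the pump leak, the inlet sensor failure.
Further upstream: the seal seizure, the sensor leak, the filter failure.

the filter failure, the inlet sensor failure, the pump leak, the seal seizure, the sensor leak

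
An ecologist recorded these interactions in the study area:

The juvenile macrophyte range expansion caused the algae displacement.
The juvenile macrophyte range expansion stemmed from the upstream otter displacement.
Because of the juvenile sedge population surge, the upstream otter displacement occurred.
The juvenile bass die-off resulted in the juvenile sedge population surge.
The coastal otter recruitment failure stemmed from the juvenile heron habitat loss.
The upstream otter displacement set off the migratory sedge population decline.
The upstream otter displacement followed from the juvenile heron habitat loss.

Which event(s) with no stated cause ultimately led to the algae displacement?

the juvenile bass die-off, the juvenile heron habitat loss

Tracing upstream from the algae displacement: the algae displacement ← the juvenile macrophyte range expansion ← the upstream otter displacement ← the juvenile sedge population surge ← the juvenile bass die-off.
A separate upstream branch: the algae displacement ← the juvenile macrophyte range expansion ← the upstream otter displacement ← the juvenile heron habitat loss.
Each of those chain origins has no stated cause.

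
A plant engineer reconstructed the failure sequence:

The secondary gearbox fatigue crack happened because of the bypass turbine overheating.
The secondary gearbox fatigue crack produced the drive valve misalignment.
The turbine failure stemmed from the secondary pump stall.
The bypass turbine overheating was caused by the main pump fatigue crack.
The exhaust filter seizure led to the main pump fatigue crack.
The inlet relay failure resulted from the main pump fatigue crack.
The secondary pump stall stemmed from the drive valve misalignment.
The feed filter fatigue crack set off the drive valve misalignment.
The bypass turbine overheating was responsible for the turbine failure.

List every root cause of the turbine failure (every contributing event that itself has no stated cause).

Tracing upstream from the turbine failure: the turbine failure ← the bypass turbine overheating ← the main pump fatigue crack ← the exhaust filter seizure.
A separate upstream branch: the turbine failure ← the secondary pump stall ← the drive valve misalignment ← the feed filter fatigue crack.
Each of those chain origins has no stated cause.

the exhaust filter seizure, the feed filter fatigue crack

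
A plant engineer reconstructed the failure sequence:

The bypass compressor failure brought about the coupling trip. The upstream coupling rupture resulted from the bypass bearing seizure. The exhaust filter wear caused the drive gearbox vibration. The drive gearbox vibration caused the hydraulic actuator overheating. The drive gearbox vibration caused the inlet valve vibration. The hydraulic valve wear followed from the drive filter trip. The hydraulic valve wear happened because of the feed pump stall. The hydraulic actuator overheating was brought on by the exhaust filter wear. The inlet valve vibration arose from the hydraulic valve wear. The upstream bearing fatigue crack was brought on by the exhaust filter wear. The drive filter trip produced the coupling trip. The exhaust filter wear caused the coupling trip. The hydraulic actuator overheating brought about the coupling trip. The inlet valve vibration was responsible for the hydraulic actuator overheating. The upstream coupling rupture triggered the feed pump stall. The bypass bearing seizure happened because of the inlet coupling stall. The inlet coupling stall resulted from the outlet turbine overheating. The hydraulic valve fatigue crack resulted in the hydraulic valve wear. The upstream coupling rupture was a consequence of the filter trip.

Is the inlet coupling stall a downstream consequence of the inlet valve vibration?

The inlet valve vibration leads to the hydraulic actuator overheating, the coupling trip; the inlet coupling stall is not among them.

No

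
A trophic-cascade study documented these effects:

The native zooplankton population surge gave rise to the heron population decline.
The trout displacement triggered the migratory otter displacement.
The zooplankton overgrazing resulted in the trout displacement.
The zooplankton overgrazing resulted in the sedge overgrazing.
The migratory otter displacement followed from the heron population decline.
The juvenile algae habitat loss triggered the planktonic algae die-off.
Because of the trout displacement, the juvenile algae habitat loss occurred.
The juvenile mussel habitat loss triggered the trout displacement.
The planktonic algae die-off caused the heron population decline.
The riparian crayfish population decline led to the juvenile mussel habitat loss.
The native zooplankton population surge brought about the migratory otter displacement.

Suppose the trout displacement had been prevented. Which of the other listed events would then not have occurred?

Downstream of the trout displacement: the juvenile algae habitat loss, the planktonic algae die-off, the heron population decline, the migratory otter displacement.
Of those, still caused via another path: the heron population decline, the migratory otter displacement.
The remainder have no surviving cause.

the juvenile algae habitat loss, the planktonic algae die-off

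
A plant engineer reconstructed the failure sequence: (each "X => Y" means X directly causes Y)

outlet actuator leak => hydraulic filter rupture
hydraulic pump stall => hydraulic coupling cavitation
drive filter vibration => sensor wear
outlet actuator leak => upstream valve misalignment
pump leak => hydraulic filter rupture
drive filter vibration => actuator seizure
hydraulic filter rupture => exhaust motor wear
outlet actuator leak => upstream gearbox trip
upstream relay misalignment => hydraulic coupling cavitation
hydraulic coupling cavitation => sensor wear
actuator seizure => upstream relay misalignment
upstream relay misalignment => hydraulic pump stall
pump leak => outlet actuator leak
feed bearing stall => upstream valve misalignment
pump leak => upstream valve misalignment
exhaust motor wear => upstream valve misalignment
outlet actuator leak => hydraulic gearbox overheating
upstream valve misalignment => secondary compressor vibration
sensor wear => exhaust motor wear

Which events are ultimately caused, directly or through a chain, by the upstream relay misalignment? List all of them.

Direct effects: the hydraulic pump stall, the hydraulic coupling cavitation.
2 steps out: the sensor wear.
3 steps out: the exhaust motor wear.
4 steps out: the upstream valve misalignment.
5 steps out: the secondary compressor vibration.
Not reachable from it: the pump leak, the outlet actuator leak, the drive filter vibration, the actuator seizure, the hydraulic gearbox overheating, the hydraulic filter rupture, the upstream gearbox trip, the feed bearing stall.

the exhaust motor wear, the hydraulic coupling cavitation, the hydraulic pump stall, the secondary compressor vibration, the sensor wear, the upstream valve misalignment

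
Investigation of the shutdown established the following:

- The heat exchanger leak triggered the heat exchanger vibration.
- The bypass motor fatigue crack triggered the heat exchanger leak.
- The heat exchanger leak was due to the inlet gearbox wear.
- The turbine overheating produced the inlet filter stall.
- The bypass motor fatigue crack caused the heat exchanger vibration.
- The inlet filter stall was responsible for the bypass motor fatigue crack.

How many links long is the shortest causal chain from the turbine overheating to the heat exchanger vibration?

Shortest chain: the turbine overheating → the inlet filter stall → the bypass motor fatigue crack → the heat exchanger vibration.

3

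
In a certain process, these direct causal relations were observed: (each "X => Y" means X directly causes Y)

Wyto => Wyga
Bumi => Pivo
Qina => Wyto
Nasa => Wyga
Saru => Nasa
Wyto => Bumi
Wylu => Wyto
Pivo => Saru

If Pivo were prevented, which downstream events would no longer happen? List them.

Nasa, Saru

Downstream of Pivo: Saru, Nasa, Wyga.
Of those, still caused via another path: Wyga.
The remainder have no surviving cause.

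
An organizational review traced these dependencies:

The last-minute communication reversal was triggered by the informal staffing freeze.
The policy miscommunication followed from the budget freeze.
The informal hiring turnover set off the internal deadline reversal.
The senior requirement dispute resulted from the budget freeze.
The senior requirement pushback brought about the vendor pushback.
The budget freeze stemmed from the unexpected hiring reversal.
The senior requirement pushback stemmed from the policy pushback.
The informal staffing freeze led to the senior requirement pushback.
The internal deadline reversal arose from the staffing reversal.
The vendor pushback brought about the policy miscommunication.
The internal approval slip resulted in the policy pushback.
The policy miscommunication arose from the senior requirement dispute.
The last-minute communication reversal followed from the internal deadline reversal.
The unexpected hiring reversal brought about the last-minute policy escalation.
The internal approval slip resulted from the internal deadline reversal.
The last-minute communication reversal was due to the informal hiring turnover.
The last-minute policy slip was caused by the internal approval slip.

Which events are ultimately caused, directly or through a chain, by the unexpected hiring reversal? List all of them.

the budget freeze, the last-minute policy escalation, the policy miscommunication, the senior requirement dispute

Direct effects: the last-minute policy escalation, the budget freeze.
2 steps out: the senior requirement dispute, the policy miscommunication.
Not reachable from it: the informal hiring turnover, the staffing reversal, the internal deadline reversal, the internal approval slip, the informal staffing freeze, the last-minute policy slip, the policy pushback, the senior requirement pushback, the vendor pushback, the last-minute communication reversal.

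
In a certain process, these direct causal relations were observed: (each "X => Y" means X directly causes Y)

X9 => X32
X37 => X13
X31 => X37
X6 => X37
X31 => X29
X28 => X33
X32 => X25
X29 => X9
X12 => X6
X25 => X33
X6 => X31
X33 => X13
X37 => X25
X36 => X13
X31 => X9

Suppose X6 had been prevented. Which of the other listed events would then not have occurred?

Downstream of X6: X31, X29, X37, X9, X32, X25, X33, X13.
Of those, still caused via another path: X33, X13.
The remainder have no surviving cause.

X25, X29, X31, X32, X37, X9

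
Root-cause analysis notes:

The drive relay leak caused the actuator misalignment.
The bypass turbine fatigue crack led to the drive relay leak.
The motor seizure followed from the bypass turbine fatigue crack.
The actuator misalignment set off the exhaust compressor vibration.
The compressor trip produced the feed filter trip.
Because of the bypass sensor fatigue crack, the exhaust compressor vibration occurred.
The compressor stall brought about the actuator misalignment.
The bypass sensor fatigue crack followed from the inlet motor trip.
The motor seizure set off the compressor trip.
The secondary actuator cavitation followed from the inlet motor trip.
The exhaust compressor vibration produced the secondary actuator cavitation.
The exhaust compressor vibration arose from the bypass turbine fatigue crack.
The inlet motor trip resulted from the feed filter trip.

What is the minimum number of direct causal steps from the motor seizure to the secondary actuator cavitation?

Shortest chain: the motor seizure → the compressor trip → the feed filter trip → the inlet motor trip → the secondary actuator cavitation.

4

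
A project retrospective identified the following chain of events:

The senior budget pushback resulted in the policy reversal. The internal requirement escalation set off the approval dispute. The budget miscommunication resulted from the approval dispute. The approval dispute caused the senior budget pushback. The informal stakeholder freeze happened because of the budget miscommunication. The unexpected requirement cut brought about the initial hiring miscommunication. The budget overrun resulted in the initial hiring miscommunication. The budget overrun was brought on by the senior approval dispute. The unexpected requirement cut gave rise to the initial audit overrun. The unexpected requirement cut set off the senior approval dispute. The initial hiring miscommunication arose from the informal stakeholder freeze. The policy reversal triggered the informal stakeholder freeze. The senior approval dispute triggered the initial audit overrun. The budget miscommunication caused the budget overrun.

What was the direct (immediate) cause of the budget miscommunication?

the approval dispute

Upstream contributors include the internal requirement escalation, but only the approval dispute feeds directly into the budget miscommunication.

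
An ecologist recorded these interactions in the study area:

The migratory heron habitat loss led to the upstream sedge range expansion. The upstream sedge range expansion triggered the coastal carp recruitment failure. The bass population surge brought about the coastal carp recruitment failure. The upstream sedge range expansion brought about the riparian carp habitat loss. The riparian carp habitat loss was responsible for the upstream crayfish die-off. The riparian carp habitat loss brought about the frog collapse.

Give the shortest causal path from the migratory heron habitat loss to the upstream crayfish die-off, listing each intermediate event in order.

the migratory heron habitat loss → the upstream sedge range expansion → the riparian carp habitat loss → the upstream crayfish die-off

the migratory heron habitat loss → the upstream sedge range expansion
the upstream sedge range expansion → the riparian carp habitat loss
the riparian carp habitat loss → the upstream crayfish die-off
Length: 3 steps.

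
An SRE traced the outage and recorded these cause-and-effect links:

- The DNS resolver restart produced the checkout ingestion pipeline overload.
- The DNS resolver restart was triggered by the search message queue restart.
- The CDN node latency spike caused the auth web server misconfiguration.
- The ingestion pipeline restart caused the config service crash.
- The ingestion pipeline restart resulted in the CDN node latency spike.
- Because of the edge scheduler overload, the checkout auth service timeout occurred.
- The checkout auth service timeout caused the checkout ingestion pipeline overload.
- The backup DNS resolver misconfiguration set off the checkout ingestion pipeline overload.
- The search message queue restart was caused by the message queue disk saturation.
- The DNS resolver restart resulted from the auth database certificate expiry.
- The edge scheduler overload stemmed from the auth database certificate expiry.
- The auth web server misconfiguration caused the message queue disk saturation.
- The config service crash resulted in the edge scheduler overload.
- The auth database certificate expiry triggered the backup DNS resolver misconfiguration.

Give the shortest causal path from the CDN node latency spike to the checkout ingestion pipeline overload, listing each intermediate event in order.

the CDN node latency spike → the auth web server misconfiguration → the message queue disk saturation → the search message queue restart → the DNS resolver restart → the checkout ingestion pipeline overload

the CDN node latency spike → the auth web server misconfiguration
the auth web server misconfiguration → the message queue disk saturation
the message queue disk saturation → the search message queue restart
the search message queue restart → the DNS resolver restart
the DNS resolver restart → the checkout ingestion pipeline overload
Length: 5 steps.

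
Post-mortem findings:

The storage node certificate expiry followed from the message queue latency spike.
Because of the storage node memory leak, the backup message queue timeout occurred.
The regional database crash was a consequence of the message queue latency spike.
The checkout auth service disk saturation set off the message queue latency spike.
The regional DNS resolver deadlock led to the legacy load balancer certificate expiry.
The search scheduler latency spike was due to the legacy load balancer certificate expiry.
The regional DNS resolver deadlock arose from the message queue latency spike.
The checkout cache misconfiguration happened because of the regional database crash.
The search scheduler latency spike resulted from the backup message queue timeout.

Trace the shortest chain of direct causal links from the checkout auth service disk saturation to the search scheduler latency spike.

the checkout auth service disk saturation → the message queue latency spike
the message queue latency spike → the regional DNS resolver deadlock
the regional DNS resolver deadlock → the legacy load balancer certificate expiry
the legacy load balancer certificate expiry → the search scheduler latency spike
Length: 4 steps.

the checkout auth service disk saturation → the message queue latency spike → the regional DNS resolver deadlock → the legacy load balancer certificate expiry → the search scheduler latency spike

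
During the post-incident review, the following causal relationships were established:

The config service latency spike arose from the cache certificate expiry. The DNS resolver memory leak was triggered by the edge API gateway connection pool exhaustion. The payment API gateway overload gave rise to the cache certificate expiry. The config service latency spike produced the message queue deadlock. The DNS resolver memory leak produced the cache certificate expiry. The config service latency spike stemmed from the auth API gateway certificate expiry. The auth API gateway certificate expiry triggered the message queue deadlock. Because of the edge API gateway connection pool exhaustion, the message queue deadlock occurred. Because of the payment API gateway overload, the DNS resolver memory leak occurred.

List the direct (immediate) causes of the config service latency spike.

Upstream contributors include the payment API gateway overload, the edge API gateway connection pool exhaustion, the DNS resolver memory leak, but only the auth API gateway certificate expiry, the cache certificate expiry feed directly into the config service latency spike.

the auth API gateway certificate expiry, the cache certificate expiry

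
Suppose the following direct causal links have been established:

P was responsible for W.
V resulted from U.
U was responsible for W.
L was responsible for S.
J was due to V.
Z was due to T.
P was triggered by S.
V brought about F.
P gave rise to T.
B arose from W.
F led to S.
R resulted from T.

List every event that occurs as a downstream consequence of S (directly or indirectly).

Direct effects: P.
2 steps out: T, W.
3 steps out: R, B, Z.
Not reachable from it: U, V, F, J, L.

B, P, R, T, W, Z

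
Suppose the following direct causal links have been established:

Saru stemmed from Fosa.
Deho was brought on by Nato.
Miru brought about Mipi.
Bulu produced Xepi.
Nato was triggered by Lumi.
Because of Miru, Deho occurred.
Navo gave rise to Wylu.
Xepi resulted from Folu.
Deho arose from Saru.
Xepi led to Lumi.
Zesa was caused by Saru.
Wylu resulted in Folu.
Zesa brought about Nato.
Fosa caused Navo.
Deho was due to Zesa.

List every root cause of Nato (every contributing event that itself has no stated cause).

Tracing upstream from Nato: Nato ← Lumi ← Xepi ← Bulu.
A separate upstream branch: Nato ← Zesa ← Saru ← Fosa.
Each of those chain origins has no stated cause.

Bulu, Fosa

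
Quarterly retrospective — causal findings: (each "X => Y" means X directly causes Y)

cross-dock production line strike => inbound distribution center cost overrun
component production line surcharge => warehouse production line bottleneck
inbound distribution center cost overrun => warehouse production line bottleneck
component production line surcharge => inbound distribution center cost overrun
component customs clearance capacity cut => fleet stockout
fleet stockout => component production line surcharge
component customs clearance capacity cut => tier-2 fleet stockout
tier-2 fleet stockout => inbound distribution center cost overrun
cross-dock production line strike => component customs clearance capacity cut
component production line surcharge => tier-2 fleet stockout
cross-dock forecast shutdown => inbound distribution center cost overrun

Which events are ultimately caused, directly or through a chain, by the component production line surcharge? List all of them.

the inbound distribution center cost overrun, the tier-2 fleet stockout, the warehouse production line bottleneck

Direct effects: the tier-2 fleet stockout, the inbound distribution center cost overrun, the warehouse production line bottleneck.
Not reachable from it: the cross-dock production line strike, the component customs clearance capacity cut, the fleet stockout, the cross-dock forecast shutdown.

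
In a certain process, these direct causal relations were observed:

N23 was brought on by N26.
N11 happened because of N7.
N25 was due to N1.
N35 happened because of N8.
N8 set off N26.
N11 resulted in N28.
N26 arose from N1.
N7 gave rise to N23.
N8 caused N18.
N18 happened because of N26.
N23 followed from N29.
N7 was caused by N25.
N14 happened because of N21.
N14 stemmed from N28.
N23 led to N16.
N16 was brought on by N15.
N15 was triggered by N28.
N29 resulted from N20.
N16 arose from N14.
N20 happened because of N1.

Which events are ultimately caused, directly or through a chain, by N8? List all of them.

N16, N18, N23, N26, N35

Direct effects: N26, N35, N18.
2 steps out: N23.
3 steps out: N16.
Not reachable from it: N1, N20, N25, N7, N21, N11, N29, N28, N15, N14.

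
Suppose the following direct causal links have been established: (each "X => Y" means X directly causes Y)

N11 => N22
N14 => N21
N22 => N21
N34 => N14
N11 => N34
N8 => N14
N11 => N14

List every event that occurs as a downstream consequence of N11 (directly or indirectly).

Direct effects: N22, N34, N14.
2 steps out: N21.
Not reachable from it: N8.

N14, N21, N22, N34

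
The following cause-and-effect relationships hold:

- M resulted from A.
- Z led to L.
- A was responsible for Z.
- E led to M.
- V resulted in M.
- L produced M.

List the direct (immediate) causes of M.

Upstream contributors include Z, but only A, E, L, V feed directly into M.

A, E, L, V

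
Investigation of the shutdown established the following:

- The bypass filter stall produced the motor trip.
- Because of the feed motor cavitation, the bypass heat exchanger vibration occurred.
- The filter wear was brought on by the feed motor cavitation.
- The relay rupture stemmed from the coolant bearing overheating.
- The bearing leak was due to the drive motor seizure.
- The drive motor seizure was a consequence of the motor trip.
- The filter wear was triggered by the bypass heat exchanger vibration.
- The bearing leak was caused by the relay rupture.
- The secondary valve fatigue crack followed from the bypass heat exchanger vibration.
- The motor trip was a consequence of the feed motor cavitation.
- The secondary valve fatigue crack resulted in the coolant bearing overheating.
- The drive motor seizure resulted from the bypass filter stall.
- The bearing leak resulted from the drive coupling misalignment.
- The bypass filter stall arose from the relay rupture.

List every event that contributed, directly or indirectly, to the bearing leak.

the bypass filter stall, the bypass heat exchanger vibration, the coolant bearing overheating, the drive coupling misalignment, the drive motor seizure, the feed motor cavitation, the motor trip, the relay rupture, the secondary valve fatigue crack

Immediate causes of the bearing leak: the drive coupling misalignment, the relay rupture, the drive motor seizure.
Further upstream: the feed motor cavitation, the bypass heat exchanger vibration, the secondary valve fatigue crack, the coolant bearing overheating, the bypass filter stall, the motor trip.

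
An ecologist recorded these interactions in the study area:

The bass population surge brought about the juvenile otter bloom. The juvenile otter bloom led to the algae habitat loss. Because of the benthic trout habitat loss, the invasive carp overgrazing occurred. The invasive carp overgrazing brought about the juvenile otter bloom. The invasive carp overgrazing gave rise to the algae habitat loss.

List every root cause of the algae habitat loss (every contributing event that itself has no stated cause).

the bass population surge, the benthic trout habitat loss

Tracing upstream from the algae habitat loss: the algae habitat loss ← the invasive carp overgrazing ← the benthic trout habitat loss.
A separate upstream branch: the algae habitat loss ← the juvenile otter bloom ← the bass population surge.
Each of those chain origins has no stated cause.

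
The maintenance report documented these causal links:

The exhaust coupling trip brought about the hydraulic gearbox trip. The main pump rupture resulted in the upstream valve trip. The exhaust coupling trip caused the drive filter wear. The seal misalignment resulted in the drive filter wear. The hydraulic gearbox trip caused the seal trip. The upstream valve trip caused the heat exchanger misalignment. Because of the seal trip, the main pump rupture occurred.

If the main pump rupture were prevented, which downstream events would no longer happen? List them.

Downstream of the main pump rupture: the upstream valve trip, the heat exchanger misalignment.

the heat exchanger misalignment, the upstream valve trip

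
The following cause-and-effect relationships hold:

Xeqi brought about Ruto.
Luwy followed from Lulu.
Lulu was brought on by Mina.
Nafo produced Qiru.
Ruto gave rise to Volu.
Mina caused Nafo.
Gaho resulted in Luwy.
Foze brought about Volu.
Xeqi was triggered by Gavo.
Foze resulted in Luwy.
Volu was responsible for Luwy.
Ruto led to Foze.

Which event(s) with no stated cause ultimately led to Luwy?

Tracing upstream from Luwy: Luwy ← Lulu ← Mina.
A separate upstream branch: Luwy ← Foze ← Ruto ← Xeqi ← Gavo.
A separate upstream branch: Luwy ← Gaho.
Each of those chain origins has no stated cause.

Gaho, Gavo, Mina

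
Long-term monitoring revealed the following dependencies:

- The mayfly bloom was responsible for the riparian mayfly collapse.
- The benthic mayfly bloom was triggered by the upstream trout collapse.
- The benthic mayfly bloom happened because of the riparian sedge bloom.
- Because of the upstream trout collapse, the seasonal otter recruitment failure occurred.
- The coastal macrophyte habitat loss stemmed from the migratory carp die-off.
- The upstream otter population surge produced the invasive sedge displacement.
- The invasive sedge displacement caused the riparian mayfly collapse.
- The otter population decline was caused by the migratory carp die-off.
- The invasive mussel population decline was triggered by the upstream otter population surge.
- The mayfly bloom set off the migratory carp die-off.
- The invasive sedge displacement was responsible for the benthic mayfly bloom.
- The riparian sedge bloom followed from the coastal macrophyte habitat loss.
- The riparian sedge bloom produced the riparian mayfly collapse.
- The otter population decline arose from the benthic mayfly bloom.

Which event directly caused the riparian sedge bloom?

the coastal macrophyte habitat loss

Upstream contributors include the mayfly bloom, the migratory carp die-off, but only the coastal macrophyte habitat loss feeds directly into the riparian sedge bloom.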